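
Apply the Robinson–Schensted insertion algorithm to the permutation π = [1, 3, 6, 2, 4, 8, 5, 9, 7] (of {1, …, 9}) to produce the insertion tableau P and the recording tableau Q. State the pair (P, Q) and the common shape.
P = [1, 2, 4, 5, 7] / [3, 6, 8, 9];  Q = [1, 2, 3, 6, 8] / [4, 5, 7, 9];  common shape = (5, 4)

Row-insert the values π_1, π_2, … into P one at a time, bumping the leftmost entry strictly greater than the inserted value down to the next row. The recording tableau Q records, in position (i, j), the step at which that cell was added to P.
  Insert 1 (step 1): P = [1];  Q = [1]
  Insert 3 (step 2): P = [1, 3];  Q = [1, 2]
  Insert 6 (step 3): P = [1, 3, 6];  Q = [1, 2, 3]
  Insert 2 (step 4): P = [1, 2, 6] / [3];  Q = [1, 2, 3] / [4]
  Insert 4 (step 5): P = [1, 2, 4] / [3, 6];  Q = [1, 2, 3] / [4, 5]
  Insert 8 (step 6): P = [1, 2, 4, 8] / [3, 6];  Q = [1, 2, 3, 6] / [4, 5]
  Insert 5 (step 7): P = [1, 2, 4, 5] / [3, 6, 8];  Q = [1, 2, 3, 6] / [4, 5, 7]
  Insert 9 (step 8): P = [1, 2, 4, 5, 9] / [3, 6, 8];  Q = [1, 2, 3, 6, 8] / [4, 5, 7]
  Insert 7 (step 9): P = [1, 2, 4, 5, 7] / [3, 6, 8, 9];  Q = [1, 2, 3, 6, 8] / [4, 5, 7, 9]
Final shape: (5, 4).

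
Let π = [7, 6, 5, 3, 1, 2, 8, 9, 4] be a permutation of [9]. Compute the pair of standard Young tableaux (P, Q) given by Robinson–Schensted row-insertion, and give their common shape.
P = [1, 2, 4, 9] / [3, 8] / [5] / [6] / [7];  Q = [1, 6, 7, 8] / [2, 9] / [3] / [4] / [5];  common shape = (4, 2, 1, 1, 1)

Row-insert the values π_1, π_2, … into P one at a time, bumping the leftmost entry strictly greater than the inserted value down to the next row. The recording tableau Q records, in position (i, j), the step at which that cell was added to P.
  Insert 7 (step 1): P = [7];  Q = [1]
  Insert 6 (step 2): P = [6] / [7];  Q = [1] / [2]
  Insert 5 (step 3): P = [5] / [6] / [7];  Q = [1] / [2] / [3]
  Insert 3 (step 4): P = [3] / [5] / [6] / [7];  Q = [1] / [2] / [3] / [4]
  Insert 1 (step 5): P = [1] / [3] / [5] / [6] / [7];  Q = [1] / [2] / [3] / [4] / [5]
  Insert 2 (step 6): P = [1, 2] / [3] / [5] / [6] / [7];  Q = [1, 6] / [2] / [3] / [4] / [5]
  Insert 8 (step 7): P = [1, 2, 8] / [3] / [5] / [6] / [7];  Q = [1, 6, 7] / [2] / [3] / [4] / [5]
  Insert 9 (step 8): P = [1, 2, 8, 9] / [3] / [5] / [6] / [7];  Q = [1, 6, 7, 8] / [2] / [3] / [4] / [5]
  Insert 4 (step 9): P = [1, 2, 4, 9] / [3, 8] / [5] / [6] / [7];  Q = [1, 6, 7, 8] / [2, 9] / [3] / [4] / [5]
Final shape: (4, 2, 1, 1, 1).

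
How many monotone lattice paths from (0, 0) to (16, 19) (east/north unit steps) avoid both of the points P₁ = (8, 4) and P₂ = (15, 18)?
Number of paths = 1858024080

Inclusion–exclusion. Total paths: C(35, 16) = 4059928950. Through P₁: C(12, 8)·C(23, 8) = 242705430. Through P₂: C(33, 15)·C(2, 1) = 2074316640. Since P₁ is strictly southwest of P₂, a monotone path through both must visit P₁ then P₂; paths through both = C(12, 8)·C(21, 7)·C(2, 1) = 115117200. Avoid both = 4059928950 − 242705430 − 2074316640 + 115117200 = 1858024080.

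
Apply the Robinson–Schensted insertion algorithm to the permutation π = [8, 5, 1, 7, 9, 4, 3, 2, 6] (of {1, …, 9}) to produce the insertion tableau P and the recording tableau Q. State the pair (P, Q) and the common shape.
P = [1, 2, 6] / [3, 7, 9] / [4] / [5] / [8];  Q = [1, 4, 5] / [2, 6, 9] / [3] / [7] / [8];  common shape = (3, 3, 1, 1, 1)

Row-insert the values π_1, π_2, … into P one at a time, bumping the leftmost entry strictly greater than the inserted value down to the next row. The recording tableau Q records, in position (i, j), the step at which that cell was added to P.
  Insert 8 (step 1): P = [8];  Q = [1]
  Insert 5 (step 2): P = [5] / [8];  Q = [1] / [2]
  Insert 1 (step 3): P = [1] / [5] / [8];  Q = [1] / [2] / [3]
  Insert 7 (step 4): P = [1, 7] / [5] / [8];  Q = [1, 4] / [2] / [3]
  Insert 9 (step 5): P = [1, 7, 9] / [5] / [8];  Q = [1, 4, 5] / [2] / [3]
  Insert 4 (step 6): P = [1, 4, 9] / [5, 7] / [8];  Q = [1, 4, 5] / [2, 6] / [3]
  Insert 3 (step 7): P = [1, 3, 9] / [4, 7] / [5] / [8];  Q = [1, 4, 5] / [2, 6] / [3] / [7]
  Insert 2 (step 8): P = [1, 2, 9] / [3, 7] / [4] / [5] / [8];  Q = [1, 4, 5] / [2, 6] / [3] / [7] / [8]
  Insert 6 (step 9): P = [1, 2, 6] / [3, 7, 9] / [4] / [5] / [8];  Q = [1, 4, 5] / [2, 6, 9] / [3] / [7] / [8]
Final shape: (3, 3, 1, 1, 1).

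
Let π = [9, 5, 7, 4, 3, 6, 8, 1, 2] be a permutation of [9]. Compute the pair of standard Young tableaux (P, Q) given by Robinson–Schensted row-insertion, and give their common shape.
P = [1, 2, 8] / [3, 6] / [4, 7] / [5] / [9];  Q = [1, 3, 7] / [2, 6] / [4, 9] / [5] / [8];  common shape = (3, 2, 2, 1, 1)

Row-insert the values π_1, π_2, … into P one at a time, bumping the leftmost entry strictly greater than the inserted value down to the next row. The recording tableau Q records, in position (i, j), the step at which that cell was added to P.
  Insert 9 (step 1): P = [9];  Q = [1]
  Insert 5 (step 2): P = [5] / [9];  Q = [1] / [2]
  Insert 7 (step 3): P = [5, 7] / [9];  Q = [1, 3] / [2]
  Insert 4 (step 4): P = [4, 7] / [5] / [9];  Q = [1, 3] / [2] / [4]
  Insert 3 (step 5): P = [3, 7] / [4] / [5] / [9];  Q = [1, 3] / [2] / [4] / [5]
  Insert 6 (step 6): P = [3, 6] / [4, 7] / [5] / [9];  Q = [1, 3] / [2, 6] / [4] / [5]
  Insert 8 (step 7): P = [3, 6, 8] / [4, 7] / [5] / [9];  Q = [1, 3, 7] / [2, 6] / [4] / [5]
  Insert 1 (step 8): P = [1, 6, 8] / [3, 7] / [4] / [5] / [9];  Q = [1, 3, 7] / [2, 6] / [4] / [5] / [8]
  Insert 2 (step 9): P = [1, 2, 8] / [3, 6] / [4, 7] / [5] / [9];  Q = [1, 3, 7] / [2, 6] / [4, 9] / [5] / [8]
Final shape: (3, 2, 2, 1, 1).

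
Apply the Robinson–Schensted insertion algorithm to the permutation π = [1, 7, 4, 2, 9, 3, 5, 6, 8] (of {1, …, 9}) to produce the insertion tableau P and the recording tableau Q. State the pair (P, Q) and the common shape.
P = [1, 2, 3, 5, 6, 8] / [4, 9] / [7];  Q = [1, 2, 5, 7, 8, 9] / [3, 6] / [4];  common shape = (6, 2, 1)

Row-insert the values π_1, π_2, … into P one at a time, bumping the leftmost entry strictly greater than the inserted value down to the next row. The recording tableau Q records, in position (i, j), the step at which that cell was added to P.
  Insert 1 (step 1): P = [1];  Q = [1]
  Insert 7 (step 2): P = [1, 7];  Q = [1, 2]
  Insert 4 (step 3): P = [1, 4] / [7];  Q = [1, 2] / [3]
  Insert 2 (step 4): P = [1, 2] / [4] / [7];  Q = [1, 2] / [3] / [4]
  Insert 9 (step 5): P = [1, 2, 9] / [4] / [7];  Q = [1, 2, 5] / [3] / [4]
  Insert 3 (step 6): P = [1, 2, 3] / [4, 9] / [7];  Q = [1, 2, 5] / [3, 6] / [4]
  Insert 5 (step 7): P = [1, 2, 3, 5] / [4, 9] / [7];  Q = [1, 2, 5, 7] / [3, 6] / [4]
  Insert 6 (step 8): P = [1, 2, 3, 5, 6] / [4, 9] / [7];  Q = [1, 2, 5, 7, 8] / [3, 6] / [4]
  Insert 8 (step 9): P = [1, 2, 3, 5, 6, 8] / [4, 9] / [7];  Q = [1, 2, 5, 7, 8, 9] / [3, 6] / [4]
Final shape: (6, 2, 1).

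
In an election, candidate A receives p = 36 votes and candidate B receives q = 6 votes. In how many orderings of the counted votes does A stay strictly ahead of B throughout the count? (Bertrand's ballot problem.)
Strict-lead orderings = 3746990

Total orderings of the 42 votes with 36 for A: C(42, 36) = 5245786. By the Bertrand ballot formula (Cycle Lemma / reflection principle), the number of orderings in which A is strictly ahead of B throughout is (p − q)/(p + q) · C(p + q, p) = (36 − 6)/(36 + 6) · 5245786 = 3746990.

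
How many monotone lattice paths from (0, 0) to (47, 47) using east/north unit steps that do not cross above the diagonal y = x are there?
C_47 = 33868773757191046886429490

These NE paths below the diagonal are counted by the Catalan number C_n = (1/(n + 1)) · C(2n, n). For n = 47: C_47 = (1/48) · C(94, 47) = 1625701140345170250548615520/48 = 33868773757191046886429490.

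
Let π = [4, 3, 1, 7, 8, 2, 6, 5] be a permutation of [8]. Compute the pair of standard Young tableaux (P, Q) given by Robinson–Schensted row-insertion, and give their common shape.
P = [1, 2, 5] / [3, 6, 8] / [4, 7];  Q = [1, 4, 5] / [2, 6, 7] / [3, 8];  common shape = (3, 3, 2)

Row-insert the values π_1, π_2, … into P one at a time, bumping the leftmost entry strictly greater than the inserted value down to the next row. The recording tableau Q records, in position (i, j), the step at which that cell was added to P.
  Insert 4 (step 1): P = [4];  Q = [1]
  Insert 3 (step 2): P = [3] / [4];  Q = [1] / [2]
  Insert 1 (step 3): P = [1] / [3] / [4];  Q = [1] / [2] / [3]
  Insert 7 (step 4): P = [1, 7] / [3] / [4];  Q = [1, 4] / [2] / [3]
  Insert 8 (step 5): P = [1, 7, 8] / [3] / [4];  Q = [1, 4, 5] / [2] / [3]
  Insert 2 (step 6): P = [1, 2, 8] / [3, 7] / [4];  Q = [1, 4, 5] / [2, 6] / [3]
  Insert 6 (step 7): P = [1, 2, 6] / [3, 7, 8] / [4];  Q = [1, 4, 5] / [2, 6, 7] / [3]
  Insert 5 (step 8): P = [1, 2, 5] / [3, 6, 8] / [4, 7];  Q = [1, 4, 5] / [2, 6, 7] / [3, 8]
Final shape: (3, 3, 2).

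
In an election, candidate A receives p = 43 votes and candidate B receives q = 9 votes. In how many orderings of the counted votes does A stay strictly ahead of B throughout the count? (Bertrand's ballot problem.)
Strict-lead orderings = 2405549300

Total orderings of the 52 votes with 43 for A: C(52, 43) = 3679075400. By the Bertrand ballot formula (Cycle Lemma / reflection principle), the number of orderings in which A is strictly ahead of B throughout is (p − q)/(p + q) · C(p + q, p) = (43 − 9)/(43 + 9) · 3679075400 = 2405549300.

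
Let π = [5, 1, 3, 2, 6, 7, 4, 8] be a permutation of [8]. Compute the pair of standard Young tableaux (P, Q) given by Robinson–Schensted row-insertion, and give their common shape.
P = [1, 2, 4, 7, 8] / [3, 6] / [5];  Q = [1, 3, 5, 6, 8] / [2, 7] / [4];  common shape = (5, 2, 1)

Row-insert the values π_1, π_2, … into P one at a time, bumping the leftmost entry strictly greater than the inserted value down to the next row. The recording tableau Q records, in position (i, j), the step at which that cell was added to P.
  Insert 5 (step 1): P = [5];  Q = [1]
  Insert 1 (step 2): P = [1] / [5];  Q = [1] / [2]
  Insert 3 (step 3): P = [1, 3] / [5];  Q = [1, 3] / [2]
  Insert 2 (step 4): P = [1, 2] / [3] / [5];  Q = [1, 3] / [2] / [4]
  Insert 6 (step 5): P = [1, 2, 6] / [3] / [5];  Q = [1, 3, 5] / [2] / [4]
  Insert 7 (step 6): P = [1, 2, 6, 7] / [3] / [5];  Q = [1, 3, 5, 6] / [2] / [4]
  Insert 4 (step 7): P = [1, 2, 4, 7] / [3, 6] / [5];  Q = [1, 3, 5, 6] / [2, 7] / [4]
  Insert 8 (step 8): P = [1, 2, 4, 7, 8] / [3, 6] / [5];  Q = [1, 3, 5, 6, 8] / [2, 7] / [4]
Final shape: (5, 2, 1).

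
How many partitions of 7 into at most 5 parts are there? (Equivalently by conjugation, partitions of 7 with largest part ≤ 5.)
p(7, parts ≤ 5) = 13

Partitions of 7 with all parts ≤ 5: 5+2, 5+1+1, 4+3, 4+2+1, 4+1+1+1, 3+3+1, 3+2+2, 3+2+1+1, 3+1+1+1+1, 2+2+2+1, 2+2+1+1+1, 2+1+1+1+1+1, 1+1+1+1+1+1+1. Count = 13.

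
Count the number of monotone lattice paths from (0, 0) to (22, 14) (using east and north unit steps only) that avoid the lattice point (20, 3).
Number of paths = 3796159062

Total paths from (0, 0) to (22, 14): C(36, 22) = 3796297200. Paths through (20, 3): (paths (0, 0) → (20, 3)) × (paths (20, 3) → (22, 14)) = C(23, 20) · C(13, 2) = 1771 · 78 = 138138. Avoidance count = 3796297200 − 138138 = 3796159062.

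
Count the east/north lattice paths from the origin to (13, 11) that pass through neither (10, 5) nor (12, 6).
Number of paths = 2186562

Inclusion–exclusion. Total paths: C(24, 13) = 2496144. Through P₁: C(15, 10)·C(9, 3) = 252252. Through P₂: C(18, 12)·C(6, 1) = 111384. Since P₁ is strictly southwest of P₂, a monotone path through both must visit P₁ then P₂; paths through both = C(15, 10)·C(3, 2)·C(6, 1) = 54054. Avoid both = 2496144 − 252252 − 111384 + 54054 = 2186562.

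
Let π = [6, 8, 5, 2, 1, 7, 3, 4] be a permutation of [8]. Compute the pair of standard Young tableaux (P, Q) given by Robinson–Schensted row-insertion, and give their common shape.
P = [1, 3, 4] / [2, 7] / [5, 8] / [6];  Q = [1, 2, 8] / [3, 6] / [4, 7] / [5];  common shape = (3, 2, 2, 1)

Row-insert the values π_1, π_2, … into P one at a time, bumping the leftmost entry strictly greater than the inserted value down to the next row. The recording tableau Q records, in position (i, j), the step at which that cell was added to P.
  Insert 6 (step 1): P = [6];  Q = [1]
  Insert 8 (step 2): P = [6, 8];  Q = [1, 2]
  Insert 5 (step 3): P = [5, 8] / [6];  Q = [1, 2] / [3]
  Insert 2 (step 4): P = [2, 8] / [5] / [6];  Q = [1, 2] / [3] / [4]
  Insert 1 (step 5): P = [1, 8] / [2] / [5] / [6];  Q = [1, 2] / [3] / [4] / [5]
  Insert 7 (step 6): P = [1, 7] / [2, 8] / [5] / [6];  Q = [1, 2] / [3, 6] / [4] / [5]
  Insert 3 (step 7): P = [1, 3] / [2, 7] / [5, 8] / [6];  Q = [1, 2] / [3, 6] / [4, 7] / [5]
  Insert 4 (step 8): P = [1, 3, 4] / [2, 7] / [5, 8] / [6];  Q = [1, 2, 8] / [3, 6] / [4, 7] / [5]
Final shape: (3, 2, 2, 1).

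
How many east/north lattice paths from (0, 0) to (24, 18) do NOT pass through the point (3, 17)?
Number of paths = 353697095970

Total paths from (0, 0) to (24, 18): C(42, 24) = 353697121050. Paths through (3, 17): (paths (0, 0) → (3, 17)) × (paths (3, 17) → (24, 18)) = C(20, 3) · C(22, 21) = 1140 · 22 = 25080. Avoidance count = 353697121050 − 25080 = 353697095970.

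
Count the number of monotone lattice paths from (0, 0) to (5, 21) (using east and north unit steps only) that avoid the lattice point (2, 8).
Number of paths = 40580

Total paths from (0, 0) to (5, 21): C(26, 5) = 65780. Paths through (2, 8): (paths (0, 0) → (2, 8)) × (paths (2, 8) → (5, 21)) = C(10, 2) · C(16, 3) = 45 · 560 = 25200. Avoidance count = 65780 − 25200 = 40580.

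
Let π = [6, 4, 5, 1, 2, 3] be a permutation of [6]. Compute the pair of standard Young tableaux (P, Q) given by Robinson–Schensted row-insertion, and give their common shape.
P = [1, 2, 3] / [4, 5] / [6];  Q = [1, 3, 6] / [2, 5] / [4];  common shape = (3, 2, 1)

Row-insert the values π_1, π_2, … into P one at a time, bumping the leftmost entry strictly greater than the inserted value down to the next row. The recording tableau Q records, in position (i, j), the step at which that cell was added to P.
  Insert 6 (step 1): P = [6];  Q = [1]
  Insert 4 (step 2): P = [4] / [6];  Q = [1] / [2]
  Insert 5 (step 3): P = [4, 5] / [6];  Q = [1, 3] / [2]
  Insert 1 (step 4): P = [1, 5] / [4] / [6];  Q = [1, 3] / [2] / [4]
  Insert 2 (step 5): P = [1, 2] / [4, 5] / [6];  Q = [1, 3] / [2, 5] / [4]
  Insert 3 (step 6): P = [1, 2, 3] / [4, 5] / [6];  Q = [1, 3, 6] / [2, 5] / [4]
Final shape: (3, 2, 1).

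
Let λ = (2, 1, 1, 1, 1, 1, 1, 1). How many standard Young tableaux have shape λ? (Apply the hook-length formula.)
# SYT of shape (2, 1, 1, 1, 1, 1, 1, 1) = 8

Hook-length formula: f^λ = n! / Π hook(c), product over all cells c of the Young diagram. For λ = (2, 1, 1, 1, 1, 1, 1, 1), n = 9 boxes. Hook lengths by row (left-to-right, top-to-bottom): [9, 1]; [7]; [6]; [5]; [4]; [3]; [2]; [1]. Product of hooks = 45360. So f^λ = 9! / 45360 = 362880 / 45360 = 8.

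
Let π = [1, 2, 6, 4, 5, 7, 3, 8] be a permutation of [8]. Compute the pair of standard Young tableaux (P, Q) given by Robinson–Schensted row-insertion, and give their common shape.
P = [1, 2, 3, 5, 7, 8] / [4] / [6];  Q = [1, 2, 3, 5, 6, 8] / [4] / [7];  common shape = (6, 1, 1)

Row-insert the values π_1, π_2, … into P one at a time, bumping the leftmost entry strictly greater than the inserted value down to the next row. The recording tableau Q records, in position (i, j), the step at which that cell was added to P.
  Insert 1 (step 1): P = [1];  Q = [1]
  Insert 2 (step 2): P = [1, 2];  Q = [1, 2]
  Insert 6 (step 3): P = [1, 2, 6];  Q = [1, 2, 3]
  Insert 4 (step 4): P = [1, 2, 4] / [6];  Q = [1, 2, 3] / [4]
  Insert 5 (step 5): P = [1, 2, 4, 5] / [6];  Q = [1, 2, 3, 5] / [4]
  Insert 7 (step 6): P = [1, 2, 4, 5, 7] / [6];  Q = [1, 2, 3, 5, 6] / [4]
  Insert 3 (step 7): P = [1, 2, 3, 5, 7] / [4] / [6];  Q = [1, 2, 3, 5, 6] / [4] / [7]
  Insert 8 (step 8): P = [1, 2, 3, 5, 7, 8] / [4] / [6];  Q = [1, 2, 3, 5, 6, 8] / [4] / [7]
Final shape: (6, 1, 1).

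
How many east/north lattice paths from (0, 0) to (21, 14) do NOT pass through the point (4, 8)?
Number of paths = 2269990635

Total paths from (0, 0) to (21, 14): C(35, 21) = 2319959400. Paths through (4, 8): (paths (0, 0) → (4, 8)) × (paths (4, 8) → (21, 14)) = C(12, 4) · C(23, 17) = 495 · 100947 = 49968765. Avoidance count = 2319959400 − 49968765 = 2269990635.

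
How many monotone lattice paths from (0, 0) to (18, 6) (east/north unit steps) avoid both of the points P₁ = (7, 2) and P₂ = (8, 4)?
Number of paths = 59914

Inclusion–exclusion. Total paths: C(24, 18) = 134596. Through P₁: C(9, 7)·C(15, 11) = 49140. Through P₂: C(12, 8)·C(12, 10) = 32670. Since P₁ is strictly southwest of P₂, a monotone path through both must visit P₁ then P₂; paths through both = C(9, 7)·C(3, 1)·C(12, 10) = 7128. Avoid both = 134596 − 49140 − 32670 + 7128 = 59914.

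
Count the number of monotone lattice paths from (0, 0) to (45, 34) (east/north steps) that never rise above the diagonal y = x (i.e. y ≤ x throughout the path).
Number of paths = 6608222917372422478860

By the reflection principle (André's argument), the number of monotone paths to (45, 34) with n ≤ m that never go above y = x is C(79, 45) − C(79, 46) = 25331521183260952835630 − 18723298265888530356770 = 6608222917372422478860.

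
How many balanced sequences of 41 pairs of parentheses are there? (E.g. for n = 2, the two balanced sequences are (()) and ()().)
C_41 = 10113918591637898134020

These balanced parentheses are counted by the Catalan number C_n = (1/(n + 1)) · C(2n, n). For n = 41: C_41 = (1/42) · C(82, 41) = 424784580848791721628840/42 = 10113918591637898134020.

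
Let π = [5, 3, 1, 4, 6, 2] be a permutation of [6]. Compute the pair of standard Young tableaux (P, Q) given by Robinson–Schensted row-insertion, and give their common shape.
P = [1, 2, 6] / [3, 4] / [5];  Q = [1, 4, 5] / [2, 6] / [3];  common shape = (3, 2, 1)

Row-insert the values π_1, π_2, … into P one at a time, bumping the leftmost entry strictly greater than the inserted value down to the next row. The recording tableau Q records, in position (i, j), the step at which that cell was added to P.
  Insert 5 (step 1): P = [5];  Q = [1]
  Insert 3 (step 2): P = [3] / [5];  Q = [1] / [2]
  Insert 1 (step 3): P = [1] / [3] / [5];  Q = [1] / [2] / [3]
  Insert 4 (step 4): P = [1, 4] / [3] / [5];  Q = [1, 4] / [2] / [3]
  Insert 6 (step 5): P = [1, 4, 6] / [3] / [5];  Q = [1, 4, 5] / [2] / [3]
  Insert 2 (step 6): P = [1, 2, 6] / [3, 4] / [5];  Q = [1, 4, 5] / [2, 6] / [3]
Final shape: (3, 2, 1).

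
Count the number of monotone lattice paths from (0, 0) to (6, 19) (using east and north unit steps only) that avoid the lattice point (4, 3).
Number of paths = 171745

Total paths from (0, 0) to (6, 19): C(25, 6) = 177100. Paths through (4, 3): (paths (0, 0) → (4, 3)) × (paths (4, 3) → (6, 19)) = C(7, 4) · C(18, 2) = 35 · 153 = 5355. Avoidance count = 177100 − 5355 = 171745.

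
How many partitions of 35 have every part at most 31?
p(35, parts ≤ 31) = 14876

Use the recurrence p(n, m) = p(n, m−1) + p(n−m, m): either the largest part is < m (count p(n, m−1)) or the largest part is exactly m (remove one copy of m, count p(n−m, m)). With p(0, ·) = 1 this gives p(35, parts ≤ 31) = 14876. (By conjugating Young diagrams, this also counts partitions of 35 into at most 31 parts.)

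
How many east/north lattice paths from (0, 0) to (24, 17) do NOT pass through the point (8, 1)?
Number of paths = 146174756940

Total paths from (0, 0) to (24, 17): C(41, 24) = 151584480450. Paths through (8, 1): (paths (0, 0) → (8, 1)) × (paths (8, 1) → (24, 17)) = C(9, 8) · C(32, 16) = 9 · 601080390 = 5409723510. Avoidance count = 151584480450 − 5409723510 = 146174756940.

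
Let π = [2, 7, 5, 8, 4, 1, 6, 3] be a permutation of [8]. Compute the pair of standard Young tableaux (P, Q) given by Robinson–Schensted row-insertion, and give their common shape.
P = [1, 3, 6] / [2, 4] / [5, 8] / [7];  Q = [1, 2, 4] / [3, 7] / [5, 8] / [6];  common shape = (3, 2, 2, 1)

Row-insert the values π_1, π_2, … into P one at a time, bumping the leftmost entry strictly greater than the inserted value down to the next row. The recording tableau Q records, in position (i, j), the step at which that cell was added to P.
  Insert 2 (step 1): P = [2];  Q = [1]
  Insert 7 (step 2): P = [2, 7];  Q = [1, 2]
  Insert 5 (step 3): P = [2, 5] / [7];  Q = [1, 2] / [3]
  Insert 8 (step 4): P = [2, 5, 8] / [7];  Q = [1, 2, 4] / [3]
  Insert 4 (step 5): P = [2, 4, 8] / [5] / [7];  Q = [1, 2, 4] / [3] / [5]
  Insert 1 (step 6): P = [1, 4, 8] / [2] / [5] / [7];  Q = [1, 2, 4] / [3] / [5] / [6]
  Insert 6 (step 7): P = [1, 4, 6] / [2, 8] / [5] / [7];  Q = [1, 2, 4] / [3, 7] / [5] / [6]
  Insert 3 (step 8): P = [1, 3, 6] / [2, 4] / [5, 8] / [7];  Q = [1, 2, 4] / [3, 7] / [5, 8] / [6]
Final shape: (3, 2, 2, 1).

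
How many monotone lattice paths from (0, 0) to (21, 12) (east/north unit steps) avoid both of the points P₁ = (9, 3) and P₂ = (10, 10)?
Number of paths = 275879032

Inclusion–exclusion. Total paths: C(33, 21) = 354817320. Through P₁: C(12, 9)·C(21, 12) = 64664600. Through P₂: C(20, 10)·C(13, 11) = 14410968. Since P₁ is strictly southwest of P₂, a monotone path through both must visit P₁ then P₂; paths through both = C(12, 9)·C(8, 1)·C(13, 11) = 137280. Avoid both = 354817320 − 64664600 − 14410968 + 137280 = 275879032.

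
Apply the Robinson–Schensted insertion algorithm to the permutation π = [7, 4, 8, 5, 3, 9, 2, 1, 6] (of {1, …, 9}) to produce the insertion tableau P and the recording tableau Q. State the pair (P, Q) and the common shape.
P = [1, 5, 6] / [2, 8, 9] / [3] / [4] / [7];  Q = [1, 3, 6] / [2, 4, 9] / [5] / [7] / [8];  common shape = (3, 3, 1, 1, 1)

Row-insert the values π_1, π_2, … into P one at a time, bumping the leftmost entry strictly greater than the inserted value down to the next row. The recording tableau Q records, in position (i, j), the step at which that cell was added to P.
  Insert 7 (step 1): P = [7];  Q = [1]
  Insert 4 (step 2): P = [4] / [7];  Q = [1] / [2]
  Insert 8 (step 3): P = [4, 8] / [7];  Q = [1, 3] / [2]
  Insert 5 (step 4): P = [4, 5] / [7, 8];  Q = [1, 3] / [2, 4]
  Insert 3 (step 5): P = [3, 5] / [4, 8] / [7];  Q = [1, 3] / [2, 4] / [5]
  Insert 9 (step 6): P = [3, 5, 9] / [4, 8] / [7];  Q = [1, 3, 6] / [2, 4] / [5]
  Insert 2 (step 7): P = [2, 5, 9] / [3, 8] / [4] / [7];  Q = [1, 3, 6] / [2, 4] / [5] / [7]
  Insert 1 (step 8): P = [1, 5, 9] / [2, 8] / [3] / [4] / [7];  Q = [1, 3, 6] / [2, 4] / [5] / [7] / [8]
  Insert 6 (step 9): P = [1, 5, 6] / [2, 8, 9] / [3] / [4] / [7];  Q = [1, 3, 6] / [2, 4, 9] / [5] / [7] / [8]
Final shape: (3, 3, 1, 1, 1).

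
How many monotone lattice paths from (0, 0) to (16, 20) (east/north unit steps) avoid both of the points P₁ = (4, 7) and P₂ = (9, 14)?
Number of paths = 4637968830

Inclusion–exclusion. Total paths: C(36, 16) = 7307872110. Through P₁: C(11, 4)·C(25, 12) = 1716099000. Through P₂: C(23, 9)·C(13, 7) = 1402298040. Since P₁ is strictly southwest of P₂, a monotone path through both must visit P₁ then P₂; paths through both = C(11, 4)·C(12, 5)·C(13, 7) = 448493760. Avoid both = 7307872110 − 1716099000 − 1402298040 + 448493760 = 4637968830.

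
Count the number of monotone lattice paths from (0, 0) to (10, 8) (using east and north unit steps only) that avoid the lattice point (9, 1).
Number of paths = 43678

Total paths from (0, 0) to (10, 8): C(18, 10) = 43758. Paths through (9, 1): (paths (0, 0) → (9, 1)) × (paths (9, 1) → (10, 8)) = C(10, 9) · C(8, 1) = 10 · 8 = 80. Avoidance count = 43758 − 80 = 43678.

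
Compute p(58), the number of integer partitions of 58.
p(58) = 715220

Compute p(n) via the recurrence p(n, m) = p(n, m−1) + p(n−m, m), where p(n, m) counts partitions of n with all parts ≤ m and p(n) = p(n, n). The base cases are p(0, m) = 1 and p(n, 0) = 0 for n > 0. Filling the table yields p(58) = 715220. (Euler's pentagonal recurrence is an alternative.)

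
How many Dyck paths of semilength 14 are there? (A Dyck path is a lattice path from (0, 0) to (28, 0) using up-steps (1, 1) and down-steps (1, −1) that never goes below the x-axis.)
C_14 = 2674440

These Dyck paths are counted by the Catalan number C_n = (1/(n + 1)) · C(2n, n). For n = 14: C_14 = (1/15) · C(28, 14) = 40116600/15 = 2674440.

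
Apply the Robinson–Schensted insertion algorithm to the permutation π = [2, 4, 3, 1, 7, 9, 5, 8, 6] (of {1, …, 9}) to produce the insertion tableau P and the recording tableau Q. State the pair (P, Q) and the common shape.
P = [1, 3, 5, 6] / [2, 7, 8] / [4, 9];  Q = [1, 2, 5, 6] / [3, 7, 8] / [4, 9];  common shape = (4, 3, 2)

Row-insert the values π_1, π_2, … into P one at a time, bumping the leftmost entry strictly greater than the inserted value down to the next row. The recording tableau Q records, in position (i, j), the step at which that cell was added to P.
  Insert 2 (step 1): P = [2];  Q = [1]
  Insert 4 (step 2): P = [2, 4];  Q = [1, 2]
  Insert 3 (step 3): P = [2, 3] / [4];  Q = [1, 2] / [3]
  Insert 1 (step 4): P = [1, 3] / [2] / [4];  Q = [1, 2] / [3] / [4]
  Insert 7 (step 5): P = [1, 3, 7] / [2] / [4];  Q = [1, 2, 5] / [3] / [4]
  Insert 9 (step 6): P = [1, 3, 7, 9] / [2] / [4];  Q = [1, 2, 5, 6] / [3] / [4]
  Insert 5 (step 7): P = [1, 3, 5, 9] / [2, 7] / [4];  Q = [1, 2, 5, 6] / [3, 7] / [4]
  Insert 8 (step 8): P = [1, 3, 5, 8] / [2, 7, 9] / [4];  Q = [1, 2, 5, 6] / [3, 7, 8] / [4]
  Insert 6 (step 9): P = [1, 3, 5, 6] / [2, 7, 8] / [4, 9];  Q = [1, 2, 5, 6] / [3, 7, 8] / [4, 9]
Final shape: (4, 3, 2).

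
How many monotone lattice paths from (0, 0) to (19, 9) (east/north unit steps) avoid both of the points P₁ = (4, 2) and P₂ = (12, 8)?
Number of paths = 3701340

Inclusion–exclusion. Total paths: C(28, 19) = 6906900. Through P₁: C(6, 4)·C(22, 15) = 2558160. Through P₂: C(20, 12)·C(8, 7) = 1007760. Since P₁ is strictly southwest of P₂, a monotone path through both must visit P₁ then P₂; paths through both = C(6, 4)·C(14, 8)·C(8, 7) = 360360. Avoid both = 6906900 − 2558160 − 1007760 + 360360 = 3701340.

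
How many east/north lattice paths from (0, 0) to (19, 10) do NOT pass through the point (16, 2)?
Number of paths = 20004765

Total paths from (0, 0) to (19, 10): C(29, 19) = 20030010. Paths through (16, 2): (paths (0, 0) → (16, 2)) × (paths (16, 2) → (19, 10)) = C(18, 16) · C(11, 3) = 153 · 165 = 25245. Avoidance count = 20030010 − 25245 = 20004765.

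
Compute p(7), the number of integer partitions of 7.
p(7) = 15

List all partitions of 7: 7, 6+1, 5+2, 5+1+1, 4+3, 4+2+1, 4+1+1+1, 3+3+1, 3+2+2, 3+2+1+1, 3+1+1+1+1, 2+2+2+1, 2+2+1+1+1, 2+1+1+1+1+1, 1+1+1+1+1+1+1. Counting them gives p(7) = 15.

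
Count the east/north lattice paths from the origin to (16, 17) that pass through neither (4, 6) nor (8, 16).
Number of paths = 878139381

Inclusion–exclusion. Total paths: C(33, 16) = 1166803110. Through P₁: C(10, 4)·C(23, 12) = 283936380. Through P₂: C(24, 8)·C(9, 8) = 6619239. Since P₁ is strictly southwest of P₂, a monotone path through both must visit P₁ then P₂; paths through both = C(10, 4)·C(14, 4)·C(9, 8) = 1891890. Avoid both = 1166803110 − 283936380 − 6619239 + 1891890 = 878139381.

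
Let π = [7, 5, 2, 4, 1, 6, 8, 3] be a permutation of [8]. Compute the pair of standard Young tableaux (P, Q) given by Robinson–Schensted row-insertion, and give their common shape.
P = [1, 3, 6, 8] / [2, 4] / [5] / [7];  Q = [1, 4, 6, 7] / [2, 8] / [3] / [5];  common shape = (4, 2, 1, 1)

Row-insert the values π_1, π_2, … into P one at a time, bumping the leftmost entry strictly greater than the inserted value down to the next row. The recording tableau Q records, in position (i, j), the step at which that cell was added to P.
  Insert 7 (step 1): P = [7];  Q = [1]
  Insert 5 (step 2): P = [5] / [7];  Q = [1] / [2]
  Insert 2 (step 3): P = [2] / [5] / [7];  Q = [1] / [2] / [3]
  Insert 4 (step 4): P = [2, 4] / [5] / [7];  Q = [1, 4] / [2] / [3]
  Insert 1 (step 5): P = [1, 4] / [2] / [5] / [7];  Q = [1, 4] / [2] / [3] / [5]
  Insert 6 (step 6): P = [1, 4, 6] / [2] / [5] / [7];  Q = [1, 4, 6] / [2] / [3] / [5]
  Insert 8 (step 7): P = [1, 4, 6, 8] / [2] / [5] / [7];  Q = [1, 4, 6, 7] / [2] / [3] / [5]
  Insert 3 (step 8): P = [1, 3, 6, 8] / [2, 4] / [5] / [7];  Q = [1, 4, 6, 7] / [2, 8] / [3] / [5]
Final shape: (4, 2, 1, 1).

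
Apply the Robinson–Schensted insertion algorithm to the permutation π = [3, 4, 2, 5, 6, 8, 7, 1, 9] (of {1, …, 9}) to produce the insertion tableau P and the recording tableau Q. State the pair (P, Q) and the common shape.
P = [1, 4, 5, 6, 7, 9] / [2, 8] / [3];  Q = [1, 2, 4, 5, 6, 9] / [3, 7] / [8];  common shape = (6, 2, 1)

Row-insert the values π_1, π_2, … into P one at a time, bumping the leftmost entry strictly greater than the inserted value down to the next row. The recording tableau Q records, in position (i, j), the step at which that cell was added to P.
  Insert 3 (step 1): P = [3];  Q = [1]
  Insert 4 (step 2): P = [3, 4];  Q = [1, 2]
  Insert 2 (step 3): P = [2, 4] / [3];  Q = [1, 2] / [3]
  Insert 5 (step 4): P = [2, 4, 5] / [3];  Q = [1, 2, 4] / [3]
  Insert 6 (step 5): P = [2, 4, 5, 6] / [3];  Q = [1, 2, 4, 5] / [3]
  Insert 8 (step 6): P = [2, 4, 5, 6, 8] / [3];  Q = [1, 2, 4, 5, 6] / [3]
  Insert 7 (step 7): P = [2, 4, 5, 6, 7] / [3, 8];  Q = [1, 2, 4, 5, 6] / [3, 7]
  Insert 1 (step 8): P = [1, 4, 5, 6, 7] / [2, 8] / [3];  Q = [1, 2, 4, 5, 6] / [3, 7] / [8]
  Insert 9 (step 9): P = [1, 4, 5, 6, 7, 9] / [2, 8] / [3];  Q = [1, 2, 4, 5, 6, 9] / [3, 7] / [8]
Final shape: (6, 2, 1).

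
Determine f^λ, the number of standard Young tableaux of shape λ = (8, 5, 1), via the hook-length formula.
# SYT of shape (8, 5, 1) = 6006

Hook-length formula: f^λ = n! / Π hook(c), product over all cells c of the Young diagram. For λ = (8, 5, 1), n = 14 boxes. Hook lengths by row (left-to-right, top-to-bottom): [10, 8, 7, 6, 5, 3, 2, 1]; [6, 4, 3, 2, 1]; [1]. Product of hooks = 14515200. So f^λ = 14! / 14515200 = 87178291200 / 14515200 = 6006.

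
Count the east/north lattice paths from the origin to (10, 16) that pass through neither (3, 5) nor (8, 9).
Number of paths = 2908447

Inclusion–exclusion. Total paths: C(26, 10) = 5311735. Through P₁: C(8, 3)·C(18, 7) = 1782144. Through P₂: C(17, 8)·C(9, 2) = 875160. Since P₁ is strictly southwest of P₂, a monotone path through both must visit P₁ then P₂; paths through both = C(8, 3)·C(9, 5)·C(9, 2) = 254016. Avoid both = 5311735 − 1782144 − 875160 + 254016 = 2908447.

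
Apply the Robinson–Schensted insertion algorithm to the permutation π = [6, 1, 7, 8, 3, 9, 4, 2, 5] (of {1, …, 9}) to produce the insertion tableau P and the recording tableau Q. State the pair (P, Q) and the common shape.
P = [1, 2, 4, 5] / [3, 7, 8, 9] / [6];  Q = [1, 3, 4, 6] / [2, 5, 7, 9] / [8];  common shape = (4, 4, 1)

Row-insert the values π_1, π_2, … into P one at a time, bumping the leftmost entry strictly greater than the inserted value down to the next row. The recording tableau Q records, in position (i, j), the step at which that cell was added to P.
  Insert 6 (step 1): P = [6];  Q = [1]
  Insert 1 (step 2): P = [1] / [6];  Q = [1] / [2]
  Insert 7 (step 3): P = [1, 7] / [6];  Q = [1, 3] / [2]
  Insert 8 (step 4): P = [1, 7, 8] / [6];  Q = [1, 3, 4] / [2]
  Insert 3 (step 5): P = [1, 3, 8] / [6, 7];  Q = [1, 3, 4] / [2, 5]
  Insert 9 (step 6): P = [1, 3, 8, 9] / [6, 7];  Q = [1, 3, 4, 6] / [2, 5]
  Insert 4 (step 7): P = [1, 3, 4, 9] / [6, 7, 8];  Q = [1, 3, 4, 6] / [2, 5, 7]
  Insert 2 (step 8): P = [1, 2, 4, 9] / [3, 7, 8] / [6];  Q = [1, 3, 4, 6] / [2, 5, 7] / [8]
  Insert 5 (step 9): P = [1, 2, 4, 5] / [3, 7, 8, 9] / [6];  Q = [1, 3, 4, 6] / [2, 5, 7, 9] / [8]
Final shape: (4, 4, 1).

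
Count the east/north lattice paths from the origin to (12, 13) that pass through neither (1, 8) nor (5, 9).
Number of paths = 4515178

Inclusion–exclusion. Total paths: C(25, 12) = 5200300. Through P₁: C(9, 1)·C(16, 11) = 39312. Through P₂: C(14, 5)·C(11, 7) = 660660. Since P₁ is strictly southwest of P₂, a monotone path through both must visit P₁ then P₂; paths through both = C(9, 1)·C(5, 4)·C(11, 7) = 14850. Avoid both = 5200300 − 39312 − 660660 + 14850 = 4515178.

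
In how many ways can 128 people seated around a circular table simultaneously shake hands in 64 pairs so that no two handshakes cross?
C_64 = 368479169875816659479009042713546950

These noncrossing handshakes are counted by the Catalan number C_n = (1/(n + 1)) · C(2n, n). For n = 64: C_64 = (1/65) · C(128, 64) = 23951146041928082866135587776380551750/65 = 368479169875816659479009042713546950.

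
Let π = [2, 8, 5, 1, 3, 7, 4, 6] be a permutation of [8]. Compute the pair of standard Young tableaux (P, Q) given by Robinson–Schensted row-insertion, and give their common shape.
P = [1, 3, 4, 6] / [2, 5, 7] / [8];  Q = [1, 2, 6, 8] / [3, 5, 7] / [4];  common shape = (4, 3, 1)

Row-insert the values π_1, π_2, … into P one at a time, bumping the leftmost entry strictly greater than the inserted value down to the next row. The recording tableau Q records, in position (i, j), the step at which that cell was added to P.
  Insert 2 (step 1): P = [2];  Q = [1]
  Insert 8 (step 2): P = [2, 8];  Q = [1, 2]
  Insert 5 (step 3): P = [2, 5] / [8];  Q = [1, 2] / [3]
  Insert 1 (step 4): P = [1, 5] / [2] / [8];  Q = [1, 2] / [3] / [4]
  Insert 3 (step 5): P = [1, 3] / [2, 5] / [8];  Q = [1, 2] / [3, 5] / [4]
  Insert 7 (step 6): P = [1, 3, 7] / [2, 5] / [8];  Q = [1, 2, 6] / [3, 5] / [4]
  Insert 4 (step 7): P = [1, 3, 4] / [2, 5, 7] / [8];  Q = [1, 2, 6] / [3, 5, 7] / [4]
  Insert 6 (step 8): P = [1, 3, 4, 6] / [2, 5, 7] / [8];  Q = [1, 2, 6, 8] / [3, 5, 7] / [4]
Final shape: (4, 3, 1).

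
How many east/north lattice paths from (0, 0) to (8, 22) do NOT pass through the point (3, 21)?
Number of paths = 5840781

Total paths from (0, 0) to (8, 22): C(30, 8) = 5852925. Paths through (3, 21): (paths (0, 0) → (3, 21)) × (paths (3, 21) → (8, 22)) = C(24, 3) · C(6, 5) = 2024 · 6 = 12144. Avoidance count = 5852925 − 12144 = 5840781.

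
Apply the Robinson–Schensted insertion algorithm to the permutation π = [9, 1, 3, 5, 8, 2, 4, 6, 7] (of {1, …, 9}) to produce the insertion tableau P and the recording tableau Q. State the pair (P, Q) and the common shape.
P = [1, 2, 4, 6, 7] / [3, 5, 8] / [9];  Q = [1, 3, 4, 5, 9] / [2, 7, 8] / [6];  common shape = (5, 3, 1)

Row-insert the values π_1, π_2, … into P one at a time, bumping the leftmost entry strictly greater than the inserted value down to the next row. The recording tableau Q records, in position (i, j), the step at which that cell was added to P.
  Insert 9 (step 1): P = [9];  Q = [1]
  Insert 1 (step 2): P = [1] / [9];  Q = [1] / [2]
  Insert 3 (step 3): P = [1, 3] / [9];  Q = [1, 3] / [2]
  Insert 5 (step 4): P = [1, 3, 5] / [9];  Q = [1, 3, 4] / [2]
  Insert 8 (step 5): P = [1, 3, 5, 8] / [9];  Q = [1, 3, 4, 5] / [2]
  Insert 2 (step 6): P = [1, 2, 5, 8] / [3] / [9];  Q = [1, 3, 4, 5] / [2] / [6]
  Insert 4 (step 7): P = [1, 2, 4, 8] / [3, 5] / [9];  Q = [1, 3, 4, 5] / [2, 7] / [6]
  Insert 6 (step 8): P = [1, 2, 4, 6] / [3, 5, 8] / [9];  Q = [1, 3, 4, 5] / [2, 7, 8] / [6]
  Insert 7 (step 9): P = [1, 2, 4, 6, 7] / [3, 5, 8] / [9];  Q = [1, 3, 4, 5, 9] / [2, 7, 8] / [6]
Final shape: (5, 3, 1).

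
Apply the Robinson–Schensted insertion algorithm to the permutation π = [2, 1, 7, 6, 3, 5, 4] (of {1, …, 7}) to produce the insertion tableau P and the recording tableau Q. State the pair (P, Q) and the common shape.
P = [1, 3, 4] / [2, 5] / [6] / [7];  Q = [1, 3, 6] / [2, 4] / [5] / [7];  common shape = (3, 2, 1, 1)

Row-insert the values π_1, π_2, … into P one at a time, bumping the leftmost entry strictly greater than the inserted value down to the next row. The recording tableau Q records, in position (i, j), the step at which that cell was added to P.
  Insert 2 (step 1): P = [2];  Q = [1]
  Insert 1 (step 2): P = [1] / [2];  Q = [1] / [2]
  Insert 7 (step 3): P = [1, 7] / [2];  Q = [1, 3] / [2]
  Insert 6 (step 4): P = [1, 6] / [2, 7];  Q = [1, 3] / [2, 4]
  Insert 3 (step 5): P = [1, 3] / [2, 6] / [7];  Q = [1, 3] / [2, 4] / [5]
  Insert 5 (step 6): P = [1, 3, 5] / [2, 6] / [7];  Q = [1, 3, 6] / [2, 4] / [5]
  Insert 4 (step 7): P = [1, 3, 4] / [2, 5] / [6] / [7];  Q = [1, 3, 6] / [2, 4] / [5] / [7]
Final shape: (3, 2, 1, 1).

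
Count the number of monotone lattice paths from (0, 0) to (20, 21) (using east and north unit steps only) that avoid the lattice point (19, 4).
Number of paths = 269128777830

Total paths from (0, 0) to (20, 21): C(41, 20) = 269128937220. Paths through (19, 4): (paths (0, 0) → (19, 4)) × (paths (19, 4) → (20, 21)) = C(23, 19) · C(18, 1) = 8855 · 18 = 159390. Avoidance count = 269128937220 − 159390 = 269128777830.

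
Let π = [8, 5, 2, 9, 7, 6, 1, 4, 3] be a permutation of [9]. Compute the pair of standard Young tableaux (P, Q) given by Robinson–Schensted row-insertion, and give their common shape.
P = [1, 3] / [2, 4] / [5, 6] / [7, 9] / [8];  Q = [1, 4] / [2, 5] / [3, 6] / [7, 8] / [9];  common shape = (2, 2, 2, 2, 1)

Row-insert the values π_1, π_2, … into P one at a time, bumping the leftmost entry strictly greater than the inserted value down to the next row. The recording tableau Q records, in position (i, j), the step at which that cell was added to P.
  Insert 8 (step 1): P = [8];  Q = [1]
  Insert 5 (step 2): P = [5] / [8];  Q = [1] / [2]
  Insert 2 (step 3): P = [2] / [5] / [8];  Q = [1] / [2] / [3]
  Insert 9 (step 4): P = [2, 9] / [5] / [8];  Q = [1, 4] / [2] / [3]
  Insert 7 (step 5): P = [2, 7] / [5, 9] / [8];  Q = [1, 4] / [2, 5] / [3]
  Insert 6 (step 6): P = [2, 6] / [5, 7] / [8, 9];  Q = [1, 4] / [2, 5] / [3, 6]
  Insert 1 (step 7): P = [1, 6] / [2, 7] / [5, 9] / [8];  Q = [1, 4] / [2, 5] / [3, 6] / [7]
  Insert 4 (step 8): P = [1, 4] / [2, 6] / [5, 7] / [8, 9];  Q = [1, 4] / [2, 5] / [3, 6] / [7, 8]
  Insert 3 (step 9): P = [1, 3] / [2, 4] / [5, 6] / [7, 9] / [8];  Q = [1, 4] / [2, 5] / [3, 6] / [7, 8] / [9]
Final shape: (2, 2, 2, 2, 1).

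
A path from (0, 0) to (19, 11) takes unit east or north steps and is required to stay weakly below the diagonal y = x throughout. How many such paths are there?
Number of paths = 24582285

By the reflection principle (André's argument), the number of monotone paths to (19, 11) with n ≤ m that never go above y = x is C(30, 19) − C(30, 20) = 54627300 − 30045015 = 24582285.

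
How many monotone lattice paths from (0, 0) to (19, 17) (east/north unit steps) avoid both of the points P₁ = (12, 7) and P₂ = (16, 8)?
Number of paths = 7511173956

Inclusion–exclusion. Total paths: C(36, 19) = 8597496600. Through P₁: C(19, 12)·C(17, 7) = 979945824. Through P₂: C(24, 16)·C(12, 3) = 161803620. Since P₁ is strictly southwest of P₂, a monotone path through both must visit P₁ then P₂; paths through both = C(19, 12)·C(5, 4)·C(12, 3) = 55426800. Avoid both = 8597496600 − 979945824 − 161803620 + 55426800 = 7511173956.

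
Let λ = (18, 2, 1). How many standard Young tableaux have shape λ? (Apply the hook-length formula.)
# SYT of shape (18, 2, 1) = 2261

Hook-length formula: f^λ = n! / Π hook(c), product over all cells c of the Young diagram. For λ = (18, 2, 1), n = 21 boxes. Hook lengths by row (left-to-right, top-to-bottom): [20, 18, 16, 15, 14, 13, 12, 11, 10, 9, 8, 7, 6, 5, 4, 3, 2, 1]; [3, 1]; [1]. Product of hooks = 22596613079040000. So f^λ = 21! / 22596613079040000 = 51090942171709440000 / 22596613079040000 = 2261.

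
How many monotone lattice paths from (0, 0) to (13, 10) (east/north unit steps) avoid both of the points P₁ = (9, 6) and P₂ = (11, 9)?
Number of paths = 439986

Inclusion–exclusion. Total paths: C(23, 13) = 1144066. Through P₁: C(15, 9)·C(8, 4) = 350350. Through P₂: C(20, 11)·C(3, 2) = 503880. Since P₁ is strictly southwest of P₂, a monotone path through both must visit P₁ then P₂; paths through both = C(15, 9)·C(5, 2)·C(3, 2) = 150150. Avoid both = 1144066 − 350350 − 503880 + 150150 = 439986.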